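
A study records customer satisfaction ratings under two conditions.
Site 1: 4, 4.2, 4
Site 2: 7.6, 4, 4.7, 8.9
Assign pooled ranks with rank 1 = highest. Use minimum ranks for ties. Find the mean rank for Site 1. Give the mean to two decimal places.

Sorted (descending): 8.9, 7.6, 4.7, 4.2, 4, 4, 4
The 3 values of 4 occupy positions 5–7 → each gets rank 5.
Site 1 values → pooled ranks: 4→5, 4.2→4, 4→5
Mean rank = (5 + 4 + 5) / 3 = 4.67

4.67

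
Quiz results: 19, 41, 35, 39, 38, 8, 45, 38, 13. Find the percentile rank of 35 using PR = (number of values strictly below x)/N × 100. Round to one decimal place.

N = 9.
Strictly below 35: 3. Equal to 35: 1.
PR = 3/9 × 100 = 33.3

33.3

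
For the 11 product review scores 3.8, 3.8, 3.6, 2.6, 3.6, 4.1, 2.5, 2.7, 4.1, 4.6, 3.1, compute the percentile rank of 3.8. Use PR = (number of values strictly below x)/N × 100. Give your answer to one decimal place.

54.5

N = 11.
Strictly below 3.8: 6. Equal to 3.8: 2.
PR = 6/11 × 100 = 54.5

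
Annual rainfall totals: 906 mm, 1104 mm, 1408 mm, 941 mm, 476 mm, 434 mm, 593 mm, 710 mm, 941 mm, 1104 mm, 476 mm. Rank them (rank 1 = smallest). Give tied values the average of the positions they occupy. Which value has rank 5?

710

Sorted (ascending): 434, 476, 476, 593, 710, 906, 941, 941, 1104, 1104, 1408
The 2 values of 476 occupy positions 2–3 → average rank (2+3)/2 = 2.5.
The 2 values of 941 occupy positions 7–8 → average rank (7+8)/2 = 7.5.
The 2 values of 1104 occupy positions 9–10 → average rank (9+10)/2 = 9.5.
Rank 5 → value 710.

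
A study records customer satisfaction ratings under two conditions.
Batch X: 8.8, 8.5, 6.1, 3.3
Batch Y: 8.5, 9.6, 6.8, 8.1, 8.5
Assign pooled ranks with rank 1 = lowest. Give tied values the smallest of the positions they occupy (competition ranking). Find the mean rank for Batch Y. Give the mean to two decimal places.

Sorted (ascending): 3.3, 6.1, 6.8, 8.1, 8.5, 8.5, 8.5, 8.8, 9.6
The 3 values of 8.5 occupy positions 5–7 → each gets rank 5.
Batch Y values → pooled ranks: 8.5→5, 9.6→9, 6.8→3, 8.1→4, 8.5→5
Mean rank = (5 + 9 + 3 + 4 + 5) / 5 = 5.20

5.20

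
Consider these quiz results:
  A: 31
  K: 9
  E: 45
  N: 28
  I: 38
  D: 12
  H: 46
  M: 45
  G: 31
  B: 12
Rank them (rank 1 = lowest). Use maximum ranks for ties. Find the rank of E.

Sorted (ascending): 9, 12, 12, 28, 31, 31, 38, 45, 45, 46
The 2 values of 12 occupy positions 2–3 → each gets rank 3.
The 2 values of 31 occupy positions 5–6 → each gets rank 6.
The 2 values of 45 occupy positions 8–9 → each gets rank 9.
E has value 45 → rank 9.

9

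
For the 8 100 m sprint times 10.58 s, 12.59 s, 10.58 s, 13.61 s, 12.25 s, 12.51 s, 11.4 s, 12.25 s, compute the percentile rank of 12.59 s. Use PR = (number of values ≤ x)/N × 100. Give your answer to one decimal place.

87.5

N = 8.
Strictly below 12.59: 6. Equal to 12.59: 1.
PR = 7/8 × 100 = 87.5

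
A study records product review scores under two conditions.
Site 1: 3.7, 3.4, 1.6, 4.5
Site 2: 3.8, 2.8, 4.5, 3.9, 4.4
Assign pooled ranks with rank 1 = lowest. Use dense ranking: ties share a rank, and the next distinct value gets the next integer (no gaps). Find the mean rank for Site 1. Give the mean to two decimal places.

Sorted (ascending): 1.6, 2.8, 3.4, 3.7, 3.8, 3.9, 4.4, 4.5, 4.5
The 2 values of 4.5 share dense rank 8.
Remaining distinct values take the next consecutive integers.
Site 1 values → pooled ranks: 3.7→4, 3.4→3, 1.6→1, 4.5→8
Mean rank = (4 + 3 + 1 + 8) / 4 = 4.00

4.00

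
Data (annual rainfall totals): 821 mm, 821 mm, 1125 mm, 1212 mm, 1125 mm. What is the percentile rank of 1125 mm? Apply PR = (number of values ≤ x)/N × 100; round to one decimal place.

N = 5.
Strictly below 1125: 2. Equal to 1125: 2.
PR = 4/5 × 100 = 80.0

80.0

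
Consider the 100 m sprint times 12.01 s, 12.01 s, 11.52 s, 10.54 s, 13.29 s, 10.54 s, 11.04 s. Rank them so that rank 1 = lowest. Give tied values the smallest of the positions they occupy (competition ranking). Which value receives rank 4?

Sorted (ascending): 10.54, 10.54, 11.04, 11.52, 12.01, 12.01, 13.29
The 2 values of 10.54 occupy positions 1–2 → each gets rank 1.
The 2 values of 12.01 occupy positions 5–6 → each gets rank 5.
Rank 4 → value 11.52.

11.52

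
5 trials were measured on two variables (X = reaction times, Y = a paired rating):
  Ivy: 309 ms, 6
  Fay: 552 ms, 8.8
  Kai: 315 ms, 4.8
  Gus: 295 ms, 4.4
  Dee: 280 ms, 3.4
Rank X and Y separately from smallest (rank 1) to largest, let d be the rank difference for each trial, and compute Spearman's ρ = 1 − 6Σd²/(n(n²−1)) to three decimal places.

0.900

Ranks of variable 1: 3, 5, 4, 2, 1
Ranks of variable 2: 4, 5, 3, 2, 1
d = r₁ − r₂: -1, 0, 1, 0, 0
d²: 1, 0, 1, 0, 0; Σd² = 2
ρ = 1 − 6·2/(5·24) = 1 − 12/120 = 0.900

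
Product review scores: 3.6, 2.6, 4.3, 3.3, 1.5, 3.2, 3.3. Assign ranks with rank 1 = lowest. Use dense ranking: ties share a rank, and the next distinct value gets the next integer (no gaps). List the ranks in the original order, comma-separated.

5, 2, 6, 4, 1, 3, 4

Sorted (ascending): 1.5, 2.6, 3.2, 3.3, 3.3, 3.6, 4.3
The 2 values of 3.3 share dense rank 4.
Remaining distinct values take the next consecutive integers.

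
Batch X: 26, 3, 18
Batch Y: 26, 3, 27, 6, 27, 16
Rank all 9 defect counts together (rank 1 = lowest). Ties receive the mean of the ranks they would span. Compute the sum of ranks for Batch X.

Sorted (ascending): 3, 3, 6, 16, 18, 26, 26, 27, 27
The 2 values of 3 occupy positions 1–2 → average rank (1+2)/2 = 1.5.
The 2 values of 26 occupy positions 6–7 → average rank (6+7)/2 = 6.5.
The 2 values of 27 occupy positions 8–9 → average rank (8+9)/2 = 8.5.
Batch X values → pooled ranks: 26→6.5, 3→1.5, 18→5
Rank sum = 6.5 + 1.5 + 5 = 13

13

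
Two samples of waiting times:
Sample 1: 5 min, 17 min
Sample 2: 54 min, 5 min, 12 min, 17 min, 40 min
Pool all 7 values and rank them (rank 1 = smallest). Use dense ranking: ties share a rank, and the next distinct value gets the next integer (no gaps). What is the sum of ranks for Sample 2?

15

Sorted (ascending): 5, 5, 12, 17, 17, 40, 54
The 2 values of 5 share dense rank 1.
The 2 values of 17 share dense rank 3.
Remaining distinct values take the next consecutive integers.
Sample 2 values → pooled ranks: 54→5, 5→1, 12→2, 17→3, 40→4
Rank sum = 5 + 1 + 2 + 3 + 4 = 15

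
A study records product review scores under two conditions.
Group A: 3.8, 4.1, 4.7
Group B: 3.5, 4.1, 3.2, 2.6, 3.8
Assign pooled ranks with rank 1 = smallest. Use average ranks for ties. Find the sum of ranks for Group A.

Sorted (ascending): 2.6, 3.2, 3.5, 3.8, 3.8, 4.1, 4.1, 4.7
The 2 values of 3.8 occupy positions 4–5 → average rank (4+5)/2 = 4.5.
The 2 values of 4.1 occupy positions 6–7 → average rank (6+7)/2 = 6.5.
Group A values → pooled ranks: 3.8→4.5, 4.1→6.5, 4.7→8
Rank sum = 4.5 + 6.5 + 8 = 19

19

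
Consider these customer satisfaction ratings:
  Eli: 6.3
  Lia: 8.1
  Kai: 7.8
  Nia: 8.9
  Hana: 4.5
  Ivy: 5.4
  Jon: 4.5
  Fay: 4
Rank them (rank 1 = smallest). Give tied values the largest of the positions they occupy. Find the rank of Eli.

5

Sorted (ascending): 4, 4.5, 4.5, 5.4, 6.3, 7.8, 8.1, 8.9
The 2 values of 4.5 occupy positions 2–3 → each gets rank 3.
Eli has value 6.3 → rank 5.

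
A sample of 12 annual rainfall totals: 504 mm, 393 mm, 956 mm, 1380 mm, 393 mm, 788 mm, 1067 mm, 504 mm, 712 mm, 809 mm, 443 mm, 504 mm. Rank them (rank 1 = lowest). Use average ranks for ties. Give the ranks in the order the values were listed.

Sorted (ascending): 393, 393, 443, 504, 504, 504, 712, 788, 809, 956, 1067, 1380
The 2 values of 393 occupy positions 1–2 → average rank (1+2)/2 = 1.5.
The 3 values of 504 occupy positions 4–6 → average rank 5.

5, 1.5, 10, 12, 1.5, 8, 11, 5, 7, 9, 3, 5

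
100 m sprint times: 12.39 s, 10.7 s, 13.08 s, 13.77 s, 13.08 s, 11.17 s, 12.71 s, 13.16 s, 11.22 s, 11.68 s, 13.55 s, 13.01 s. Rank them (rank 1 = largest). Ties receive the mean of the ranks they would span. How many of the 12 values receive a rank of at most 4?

Sorted (descending): 13.77, 13.55, 13.16, 13.08, 13.08, 13.01, 12.71, 12.39, 11.68, 11.22, 11.17, 10.7
The 2 values of 13.08 occupy positions 4–5 → average rank (4+5)/2 = 4.5.
Ranks ≤ 4: {1, 2, 3} → 3 values.

3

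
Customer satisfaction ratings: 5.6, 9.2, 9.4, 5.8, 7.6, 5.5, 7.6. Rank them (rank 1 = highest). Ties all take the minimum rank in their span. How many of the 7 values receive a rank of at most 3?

Sorted (descending): 9.4, 9.2, 7.6, 7.6, 5.8, 5.6, 5.5
The 2 values of 7.6 occupy positions 3–4 → each gets rank 3.
Ranks ≤ 3: {1, 2, 3, 3} → 4 values.

4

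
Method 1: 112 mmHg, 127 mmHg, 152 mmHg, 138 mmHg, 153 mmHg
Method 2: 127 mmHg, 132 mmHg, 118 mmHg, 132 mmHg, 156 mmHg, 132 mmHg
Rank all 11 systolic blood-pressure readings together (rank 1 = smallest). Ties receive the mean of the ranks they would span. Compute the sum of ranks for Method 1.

31.5

Sorted (ascending): 112, 118, 127, 127, 132, 132, 132, 138, 152, 153, 156
The 2 values of 127 occupy positions 3–4 → average rank (3+4)/2 = 3.5.
The 3 values of 132 occupy positions 5–7 → average rank 6.
Method 1 values → pooled ranks: 112→1, 127→3.5, 152→9, 138→8, 153→10
Rank sum = 1 + 3.5 + 9 + 8 + 10 = 31.5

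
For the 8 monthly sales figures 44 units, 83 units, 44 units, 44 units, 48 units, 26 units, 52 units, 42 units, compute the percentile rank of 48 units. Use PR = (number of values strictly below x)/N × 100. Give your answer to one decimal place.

62.5

N = 8.
Strictly below 48: 5. Equal to 48: 1.
PR = 5/8 × 100 = 62.5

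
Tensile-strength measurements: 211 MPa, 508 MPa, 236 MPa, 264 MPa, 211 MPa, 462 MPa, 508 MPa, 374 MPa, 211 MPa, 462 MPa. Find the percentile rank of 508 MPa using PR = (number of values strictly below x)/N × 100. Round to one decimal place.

80.0

N = 10.
Strictly below 508: 8. Equal to 508: 2.
PR = 8/10 × 100 = 80.0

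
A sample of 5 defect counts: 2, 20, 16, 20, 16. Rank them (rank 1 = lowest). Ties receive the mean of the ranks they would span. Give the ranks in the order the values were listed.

Sorted (ascending): 2, 16, 16, 20, 20
The 2 values of 16 occupy positions 2–3 → average rank (2+3)/2 = 2.5.
The 2 values of 20 occupy positions 4–5 → average rank (4+5)/2 = 4.5.

1, 4.5, 2.5, 4.5, 2.5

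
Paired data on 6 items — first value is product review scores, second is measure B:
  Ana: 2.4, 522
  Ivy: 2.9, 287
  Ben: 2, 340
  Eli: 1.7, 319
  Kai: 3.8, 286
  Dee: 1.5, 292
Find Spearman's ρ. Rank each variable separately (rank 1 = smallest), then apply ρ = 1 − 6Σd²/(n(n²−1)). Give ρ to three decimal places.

-0.429

Ranks of variable 1: 4, 5, 3, 2, 6, 1
Ranks of variable 2: 6, 2, 5, 4, 1, 3
d = r₁ − r₂: -2, 3, -2, -2, 5, -2
d²: 4, 9, 4, 4, 25, 4; Σd² = 50
ρ = 1 − 6·50/(6·35) = 1 − 300/210 = -0.429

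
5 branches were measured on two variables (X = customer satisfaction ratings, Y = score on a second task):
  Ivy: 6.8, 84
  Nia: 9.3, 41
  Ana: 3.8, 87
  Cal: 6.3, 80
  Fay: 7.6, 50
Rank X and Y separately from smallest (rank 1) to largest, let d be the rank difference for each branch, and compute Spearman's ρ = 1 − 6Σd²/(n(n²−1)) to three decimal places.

Ranks of variable 1: 3, 5, 1, 2, 4
Ranks of variable 2: 4, 1, 5, 3, 2
d = r₁ − r₂: -1, 4, -4, -1, 2
d²: 1, 16, 16, 1, 4; Σd² = 38
ρ = 1 − 6·38/(5·24) = 1 − 228/120 = -0.900

-0.900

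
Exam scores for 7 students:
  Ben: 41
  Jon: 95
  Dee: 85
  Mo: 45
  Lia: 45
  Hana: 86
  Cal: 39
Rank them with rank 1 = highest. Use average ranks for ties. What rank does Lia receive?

Sorted (descending): 95, 86, 85, 45, 45, 41, 39
The 2 values of 45 occupy positions 4–5 → average rank (4+5)/2 = 4.5.
Lia has value 45 → rank 4.5.

4.5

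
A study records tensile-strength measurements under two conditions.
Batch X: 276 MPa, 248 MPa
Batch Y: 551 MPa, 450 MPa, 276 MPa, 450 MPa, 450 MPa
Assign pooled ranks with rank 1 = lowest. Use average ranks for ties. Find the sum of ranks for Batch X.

Sorted (ascending): 248, 276, 276, 450, 450, 450, 551
The 2 values of 276 occupy positions 2–3 → average rank (2+3)/2 = 2.5.
The 3 values of 450 occupy positions 4–6 → average rank 5.
Batch X values → pooled ranks: 276→2.5, 248→1
Rank sum = 2.5 + 1 = 3.5

3.5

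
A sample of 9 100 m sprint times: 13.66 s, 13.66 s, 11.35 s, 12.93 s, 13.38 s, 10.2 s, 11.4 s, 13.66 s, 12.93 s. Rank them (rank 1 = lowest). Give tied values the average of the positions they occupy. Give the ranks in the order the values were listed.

Sorted (ascending): 10.2, 11.35, 11.4, 12.93, 12.93, 13.38, 13.66, 13.66, 13.66
The 2 values of 12.93 occupy positions 4–5 → average rank (4+5)/2 = 4.5.
The 3 values of 13.66 occupy positions 7–9 → average rank 8.

8, 8, 2, 4.5, 6, 1, 3, 8, 4.5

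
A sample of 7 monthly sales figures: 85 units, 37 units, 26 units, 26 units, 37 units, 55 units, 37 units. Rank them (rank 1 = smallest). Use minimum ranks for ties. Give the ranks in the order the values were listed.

Sorted (ascending): 26, 26, 37, 37, 37, 55, 85
The 2 values of 26 occupy positions 1–2 → each gets rank 1.
The 3 values of 37 occupy positions 3–5 → each gets rank 3.

7, 3, 1, 1, 3, 6, 3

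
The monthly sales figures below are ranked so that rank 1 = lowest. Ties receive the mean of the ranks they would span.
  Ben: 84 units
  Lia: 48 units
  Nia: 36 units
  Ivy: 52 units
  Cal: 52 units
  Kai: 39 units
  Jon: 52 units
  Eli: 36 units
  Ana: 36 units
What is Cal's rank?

Sorted (ascending): 36, 36, 36, 39, 48, 52, 52, 52, 84
The 3 values of 36 occupy positions 1–3 → average rank 2.
The 3 values of 52 occupy positions 6–8 → average rank 7.
Cal has value 52 units → rank 7.

7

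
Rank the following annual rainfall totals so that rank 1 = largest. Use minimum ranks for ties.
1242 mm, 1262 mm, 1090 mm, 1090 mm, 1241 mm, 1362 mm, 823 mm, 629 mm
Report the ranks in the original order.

3, 2, 5, 5, 4, 1, 7, 8

Sorted (descending): 1362, 1262, 1242, 1241, 1090, 1090, 823, 629
The 2 values of 1090 occupy positions 5–6 → each gets rank 5.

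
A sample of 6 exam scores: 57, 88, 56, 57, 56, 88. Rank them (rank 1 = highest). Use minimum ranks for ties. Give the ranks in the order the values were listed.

3, 1, 5, 3, 5, 1

Sorted (descending): 88, 88, 57, 57, 56, 56
The 2 values of 88 occupy positions 1–2 → each gets rank 1.
The 2 values of 57 occupy positions 3–4 → each gets rank 3.
The 2 values of 56 occupy positions 5–6 → each gets rank 5.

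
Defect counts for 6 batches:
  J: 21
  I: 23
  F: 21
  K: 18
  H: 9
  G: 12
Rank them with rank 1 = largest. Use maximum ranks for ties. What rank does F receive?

3

Sorted (descending): 23, 21, 21, 18, 12, 9
The 2 values of 21 occupy positions 2–3 → each gets rank 3.
F has value 21 → rank 3.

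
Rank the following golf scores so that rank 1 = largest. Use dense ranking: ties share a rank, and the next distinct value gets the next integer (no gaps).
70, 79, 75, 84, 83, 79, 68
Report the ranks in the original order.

5, 3, 4, 1, 2, 3, 6

Sorted (descending): 84, 83, 79, 79, 75, 70, 68
The 2 values of 79 share dense rank 3.
Remaining distinct values take the next consecutive integers.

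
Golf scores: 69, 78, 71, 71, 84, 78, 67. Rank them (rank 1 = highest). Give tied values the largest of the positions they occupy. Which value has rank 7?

Sorted (descending): 84, 78, 78, 71, 71, 69, 67
The 2 values of 78 occupy positions 2–3 → each gets rank 3.
The 2 values of 71 occupy positions 4–5 → each gets rank 5.
Rank 7 → value 67.

67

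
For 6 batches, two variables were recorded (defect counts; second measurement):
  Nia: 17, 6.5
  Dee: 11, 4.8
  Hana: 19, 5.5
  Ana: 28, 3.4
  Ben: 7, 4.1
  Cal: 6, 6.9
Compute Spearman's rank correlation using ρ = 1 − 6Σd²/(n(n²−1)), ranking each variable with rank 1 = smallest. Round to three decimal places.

Ranks of variable 1: 4, 3, 5, 6, 2, 1
Ranks of variable 2: 5, 3, 4, 1, 2, 6
d = r₁ − r₂: -1, 0, 1, 5, 0, -5
d²: 1, 0, 1, 25, 0, 25; Σd² = 52
ρ = 1 − 6·52/(6·35) = 1 − 312/210 = -0.486

-0.486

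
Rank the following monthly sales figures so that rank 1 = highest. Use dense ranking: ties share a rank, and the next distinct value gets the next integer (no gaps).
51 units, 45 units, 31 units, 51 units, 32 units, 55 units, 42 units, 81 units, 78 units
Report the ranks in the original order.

4, 5, 8, 4, 7, 3, 6, 1, 2

Sorted (descending): 81, 78, 55, 51, 51, 45, 42, 32, 31
The 2 values of 51 share dense rank 4.
Remaining distinct values take the next consecutive integers.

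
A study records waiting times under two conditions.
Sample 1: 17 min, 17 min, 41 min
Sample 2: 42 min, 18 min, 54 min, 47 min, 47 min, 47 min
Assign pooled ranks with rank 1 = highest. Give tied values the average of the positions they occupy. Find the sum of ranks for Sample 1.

Sorted (descending): 54, 47, 47, 47, 42, 41, 18, 17, 17
The 3 values of 47 occupy positions 2–4 → average rank 3.
The 2 values of 17 occupy positions 8–9 → average rank (8+9)/2 = 8.5.
Sample 1 values → pooled ranks: 17→8.5, 17→8.5, 41→6
Rank sum = 8.5 + 8.5 + 6 = 23

23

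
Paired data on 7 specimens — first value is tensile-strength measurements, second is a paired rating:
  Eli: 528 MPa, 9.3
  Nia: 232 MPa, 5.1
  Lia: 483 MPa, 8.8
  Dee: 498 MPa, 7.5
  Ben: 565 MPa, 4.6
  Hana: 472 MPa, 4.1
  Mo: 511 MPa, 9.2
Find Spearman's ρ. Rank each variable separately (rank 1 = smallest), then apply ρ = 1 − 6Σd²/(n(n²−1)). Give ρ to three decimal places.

Ranks of variable 1: 6, 1, 3, 4, 7, 2, 5
Ranks of variable 2: 7, 3, 5, 4, 2, 1, 6
d = r₁ − r₂: -1, -2, -2, 0, 5, 1, -1
d²: 1, 4, 4, 0, 25, 1, 1; Σd² = 36
ρ = 1 − 6·36/(7·48) = 1 − 216/336 = 0.357

0.357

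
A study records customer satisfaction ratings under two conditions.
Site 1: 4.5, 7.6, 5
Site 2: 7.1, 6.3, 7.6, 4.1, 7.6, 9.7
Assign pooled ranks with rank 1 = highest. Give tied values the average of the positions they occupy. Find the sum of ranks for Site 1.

18

Sorted (descending): 9.7, 7.6, 7.6, 7.6, 7.1, 6.3, 5, 4.5, 4.1
The 3 values of 7.6 occupy positions 2–4 → average rank 3.
Site 1 values → pooled ranks: 4.5→8, 7.6→3, 5→7
Rank sum = 8 + 3 + 7 = 18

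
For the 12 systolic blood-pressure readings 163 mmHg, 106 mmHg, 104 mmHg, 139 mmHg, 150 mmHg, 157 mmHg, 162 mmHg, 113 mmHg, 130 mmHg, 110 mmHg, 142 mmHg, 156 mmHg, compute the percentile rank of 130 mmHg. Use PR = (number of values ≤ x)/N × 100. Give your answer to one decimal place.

N = 12.
Strictly below 130: 4. Equal to 130: 1.
PR = 5/12 × 100 = 41.7

41.7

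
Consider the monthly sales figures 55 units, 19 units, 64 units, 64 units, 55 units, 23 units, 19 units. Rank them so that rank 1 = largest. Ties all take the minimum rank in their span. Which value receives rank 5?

Sorted (descending): 64, 64, 55, 55, 23, 19, 19
The 2 values of 64 occupy positions 1–2 → each gets rank 1.
The 2 values of 55 occupy positions 3–4 → each gets rank 3.
The 2 values of 19 occupy positions 6–7 → each gets rank 6.
Rank 5 → value 23.

23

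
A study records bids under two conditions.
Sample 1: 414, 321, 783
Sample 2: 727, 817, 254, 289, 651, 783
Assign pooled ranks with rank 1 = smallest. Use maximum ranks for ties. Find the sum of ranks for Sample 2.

31

Sorted (ascending): 254, 289, 321, 414, 651, 727, 783, 783, 817
The 2 values of 783 occupy positions 7–8 → each gets rank 8.
Sample 2 values → pooled ranks: 727→6, 817→9, 254→1, 289→2, 651→5, 783→8
Rank sum = 6 + 9 + 1 + 2 + 5 + 8 = 31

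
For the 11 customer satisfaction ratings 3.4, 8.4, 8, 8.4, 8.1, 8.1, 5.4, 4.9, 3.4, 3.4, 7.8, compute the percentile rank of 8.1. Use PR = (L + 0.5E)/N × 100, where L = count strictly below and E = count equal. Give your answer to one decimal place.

72.7

N = 11.
Strictly below 8.1: 7. Equal to 8.1: 2.
PR = (7 + 0.5·2)/11 × 100 = 72.7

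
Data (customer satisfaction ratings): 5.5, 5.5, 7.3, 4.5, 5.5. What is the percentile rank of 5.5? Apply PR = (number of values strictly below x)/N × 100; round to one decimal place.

20.0

N = 5.
Strictly below 5.5: 1. Equal to 5.5: 3.
PR = 1/5 × 100 = 20.0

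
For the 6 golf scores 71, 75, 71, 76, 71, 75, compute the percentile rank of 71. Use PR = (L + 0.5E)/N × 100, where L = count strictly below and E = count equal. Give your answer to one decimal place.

25.0

N = 6.
Strictly below 71: 0. Equal to 71: 3.
PR = (0 + 0.5·3)/6 × 100 = 25.0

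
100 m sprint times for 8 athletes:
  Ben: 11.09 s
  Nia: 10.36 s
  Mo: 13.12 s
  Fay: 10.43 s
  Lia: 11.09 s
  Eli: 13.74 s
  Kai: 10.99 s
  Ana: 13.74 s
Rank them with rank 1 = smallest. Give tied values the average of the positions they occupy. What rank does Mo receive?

6

Sorted (ascending): 10.36, 10.43, 10.99, 11.09, 11.09, 13.12, 13.74, 13.74
The 2 values of 11.09 occupy positions 4–5 → average rank (4+5)/2 = 4.5.
The 2 values of 13.74 occupy positions 7–8 → average rank (7+8)/2 = 7.5.
Mo has value 13.12 s → rank 6.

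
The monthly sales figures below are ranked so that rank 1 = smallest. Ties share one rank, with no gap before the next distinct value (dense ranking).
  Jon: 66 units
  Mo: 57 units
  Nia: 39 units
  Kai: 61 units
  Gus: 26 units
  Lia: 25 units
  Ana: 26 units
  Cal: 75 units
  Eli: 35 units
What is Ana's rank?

2

Sorted (ascending): 25, 26, 26, 35, 39, 57, 61, 66, 75
The 2 values of 26 share dense rank 2.
Remaining distinct values take the next consecutive integers.
Ana has value 26 units → rank 2.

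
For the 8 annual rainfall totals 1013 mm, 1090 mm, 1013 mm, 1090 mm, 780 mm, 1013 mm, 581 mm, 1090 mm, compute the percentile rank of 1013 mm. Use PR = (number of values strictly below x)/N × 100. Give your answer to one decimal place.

25.0

N = 8.
Strictly below 1013: 2. Equal to 1013: 3.
PR = 2/8 × 100 = 25.0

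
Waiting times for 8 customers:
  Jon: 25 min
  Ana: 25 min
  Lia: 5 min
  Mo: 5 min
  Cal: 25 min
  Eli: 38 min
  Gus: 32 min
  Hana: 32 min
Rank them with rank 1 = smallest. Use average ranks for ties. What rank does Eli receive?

8

Sorted (ascending): 5, 5, 25, 25, 25, 32, 32, 38
The 2 values of 5 occupy positions 1–2 → average rank (1+2)/2 = 1.5.
The 3 values of 25 occupy positions 3–5 → average rank 4.
The 2 values of 32 occupy positions 6–7 → average rank (6+7)/2 = 6.5.
Eli has value 38 min → rank 8.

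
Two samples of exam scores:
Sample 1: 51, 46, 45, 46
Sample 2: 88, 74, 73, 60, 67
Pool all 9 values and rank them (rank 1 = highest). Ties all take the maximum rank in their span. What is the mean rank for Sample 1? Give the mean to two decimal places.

Sorted (descending): 88, 74, 73, 67, 60, 51, 46, 46, 45
The 2 values of 46 occupy positions 7–8 → each gets rank 8.
Sample 1 values → pooled ranks: 51→6, 46→8, 45→9, 46→8
Mean rank = (6 + 8 + 9 + 8) / 4 = 7.75

7.75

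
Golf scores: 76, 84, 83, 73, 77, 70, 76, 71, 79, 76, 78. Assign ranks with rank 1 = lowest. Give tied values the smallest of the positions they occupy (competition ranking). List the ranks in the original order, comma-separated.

4, 11, 10, 3, 7, 1, 4, 2, 9, 4, 8

Sorted (ascending): 70, 71, 73, 76, 76, 76, 77, 78, 79, 83, 84
The 3 values of 76 occupy positions 4–6 → each gets rank 4.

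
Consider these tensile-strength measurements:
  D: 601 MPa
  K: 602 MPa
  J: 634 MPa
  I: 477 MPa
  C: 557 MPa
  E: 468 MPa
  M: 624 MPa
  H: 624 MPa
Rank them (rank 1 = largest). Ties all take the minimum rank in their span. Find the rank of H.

2

Sorted (descending): 634, 624, 624, 602, 601, 557, 477, 468
The 2 values of 624 occupy positions 2–3 → each gets rank 2.
H has value 624 MPa → rank 2.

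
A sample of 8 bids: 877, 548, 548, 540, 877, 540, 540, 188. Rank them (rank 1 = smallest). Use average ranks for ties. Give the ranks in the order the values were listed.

Sorted (ascending): 188, 540, 540, 540, 548, 548, 877, 877
The 3 values of 540 occupy positions 2–4 → average rank 3.
The 2 values of 548 occupy positions 5–6 → average rank (5+6)/2 = 5.5.
The 2 values of 877 occupy positions 7–8 → average rank (7+8)/2 = 7.5.

7.5, 5.5, 5.5, 3, 7.5, 3, 3, 1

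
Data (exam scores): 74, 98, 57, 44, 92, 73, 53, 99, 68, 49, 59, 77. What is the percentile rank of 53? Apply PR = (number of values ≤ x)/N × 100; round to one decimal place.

N = 12.
Strictly below 53: 2. Equal to 53: 1.
PR = 3/12 × 100 = 25.0

25.0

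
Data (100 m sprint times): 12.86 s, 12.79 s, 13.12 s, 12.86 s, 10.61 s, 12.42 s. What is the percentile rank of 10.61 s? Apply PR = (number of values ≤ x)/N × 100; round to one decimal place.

16.7

N = 6.
Strictly below 10.61: 0. Equal to 10.61: 1.
PR = 1/6 × 100 = 16.7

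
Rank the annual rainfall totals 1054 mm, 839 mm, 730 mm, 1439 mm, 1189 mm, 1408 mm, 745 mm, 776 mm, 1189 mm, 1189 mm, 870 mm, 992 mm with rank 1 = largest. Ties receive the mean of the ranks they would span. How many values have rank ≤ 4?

5

Sorted (descending): 1439, 1408, 1189, 1189, 1189, 1054, 992, 870, 839, 776, 745, 730
The 3 values of 1189 occupy positions 3–5 → average rank 4.
Ranks ≤ 4: {1, 2, 4, 4, 4} → 5 values.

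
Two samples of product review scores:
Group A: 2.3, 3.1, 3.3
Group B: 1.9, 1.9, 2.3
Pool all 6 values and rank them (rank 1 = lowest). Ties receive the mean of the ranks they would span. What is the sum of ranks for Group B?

Sorted (ascending): 1.9, 1.9, 2.3, 2.3, 3.1, 3.3
The 2 values of 1.9 occupy positions 1–2 → average rank (1+2)/2 = 1.5.
The 2 values of 2.3 occupy positions 3–4 → average rank (3+4)/2 = 3.5.
Group B values → pooled ranks: 1.9→1.5, 1.9→1.5, 2.3→3.5
Rank sum = 1.5 + 1.5 + 3.5 = 6.5

6.5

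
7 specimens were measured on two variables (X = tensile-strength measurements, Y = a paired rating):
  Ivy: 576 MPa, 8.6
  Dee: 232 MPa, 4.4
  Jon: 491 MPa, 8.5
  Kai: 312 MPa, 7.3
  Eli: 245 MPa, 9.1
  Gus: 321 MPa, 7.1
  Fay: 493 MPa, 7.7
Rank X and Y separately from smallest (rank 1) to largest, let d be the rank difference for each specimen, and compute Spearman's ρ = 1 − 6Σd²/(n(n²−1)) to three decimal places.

0.393

Ranks of variable 1: 7, 1, 5, 3, 2, 4, 6
Ranks of variable 2: 6, 1, 5, 3, 7, 2, 4
d = r₁ − r₂: 1, 0, 0, 0, -5, 2, 2
d²: 1, 0, 0, 0, 25, 4, 4; Σd² = 34
ρ = 1 − 6·34/(7·48) = 1 − 204/336 = 0.393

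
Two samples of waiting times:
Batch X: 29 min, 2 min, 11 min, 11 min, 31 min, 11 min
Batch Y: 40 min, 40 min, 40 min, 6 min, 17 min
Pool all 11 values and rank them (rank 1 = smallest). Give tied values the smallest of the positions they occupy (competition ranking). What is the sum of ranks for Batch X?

25

Sorted (ascending): 2, 6, 11, 11, 11, 17, 29, 31, 40, 40, 40
The 3 values of 11 occupy positions 3–5 → each gets rank 3.
The 3 values of 40 occupy positions 9–11 → each gets rank 9.
Batch X values → pooled ranks: 29→7, 2→1, 11→3, 11→3, 31→8, 11→3
Rank sum = 7 + 1 + 3 + 3 + 8 + 3 = 25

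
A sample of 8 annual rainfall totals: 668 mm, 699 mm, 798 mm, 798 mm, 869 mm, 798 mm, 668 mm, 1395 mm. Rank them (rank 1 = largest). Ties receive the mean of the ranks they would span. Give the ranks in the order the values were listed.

7.5, 6, 4, 4, 2, 4, 7.5, 1

Sorted (descending): 1395, 869, 798, 798, 798, 699, 668, 668
The 3 values of 798 occupy positions 3–5 → average rank 4.
The 2 values of 668 occupy positions 7–8 → average rank (7+8)/2 = 7.5.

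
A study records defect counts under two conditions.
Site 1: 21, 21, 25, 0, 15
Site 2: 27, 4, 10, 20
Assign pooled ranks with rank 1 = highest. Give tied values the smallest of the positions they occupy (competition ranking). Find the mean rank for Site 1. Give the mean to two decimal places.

4.60

Sorted (descending): 27, 25, 21, 21, 20, 15, 10, 4, 0
The 2 values of 21 occupy positions 3–4 → each gets rank 3.
Site 1 values → pooled ranks: 21→3, 21→3, 25→2, 0→9, 15→6
Mean rank = (3 + 3 + 2 + 9 + 6) / 5 = 4.60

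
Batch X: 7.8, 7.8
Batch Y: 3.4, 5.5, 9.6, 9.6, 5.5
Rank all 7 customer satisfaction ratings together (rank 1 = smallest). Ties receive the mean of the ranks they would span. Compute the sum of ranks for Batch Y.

19

Sorted (ascending): 3.4, 5.5, 5.5, 7.8, 7.8, 9.6, 9.6
The 2 values of 5.5 occupy positions 2–3 → average rank (2+3)/2 = 2.5.
The 2 values of 7.8 occupy positions 4–5 → average rank (4+5)/2 = 4.5.
The 2 values of 9.6 occupy positions 6–7 → average rank (6+7)/2 = 6.5.
Batch Y values → pooled ranks: 3.4→1, 5.5→2.5, 9.6→6.5, 9.6→6.5, 5.5→2.5
Rank sum = 1 + 2.5 + 6.5 + 6.5 + 2.5 = 19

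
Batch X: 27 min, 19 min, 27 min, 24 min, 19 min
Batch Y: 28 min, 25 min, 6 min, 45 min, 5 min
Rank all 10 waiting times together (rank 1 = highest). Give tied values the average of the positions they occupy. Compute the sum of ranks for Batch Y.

27

Sorted (descending): 45, 28, 27, 27, 25, 24, 19, 19, 6, 5
The 2 values of 27 occupy positions 3–4 → average rank (3+4)/2 = 3.5.
The 2 values of 19 occupy positions 7–8 → average rank (7+8)/2 = 7.5.
Batch Y values → pooled ranks: 28→2, 25→5, 6→9, 45→1, 5→10
Rank sum = 2 + 5 + 9 + 1 + 10 = 27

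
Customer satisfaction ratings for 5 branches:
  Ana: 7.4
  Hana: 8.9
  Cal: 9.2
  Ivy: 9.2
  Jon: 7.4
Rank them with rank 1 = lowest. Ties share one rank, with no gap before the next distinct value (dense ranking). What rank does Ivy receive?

3

Sorted (ascending): 7.4, 7.4, 8.9, 9.2, 9.2
The 2 values of 7.4 share dense rank 1.
The 2 values of 9.2 share dense rank 3.
Remaining distinct values take the next consecutive integers.
Ivy has value 9.2 → rank 3.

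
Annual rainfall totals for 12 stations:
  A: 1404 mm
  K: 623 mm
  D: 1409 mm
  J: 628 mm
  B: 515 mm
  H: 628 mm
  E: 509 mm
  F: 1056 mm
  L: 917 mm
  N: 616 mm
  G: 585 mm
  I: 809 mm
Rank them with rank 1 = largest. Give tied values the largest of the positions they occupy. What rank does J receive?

Sorted (descending): 1409, 1404, 1056, 917, 809, 628, 628, 623, 616, 585, 515, 509
The 2 values of 628 occupy positions 6–7 → each gets rank 7.
J has value 628 mm → rank 7.

7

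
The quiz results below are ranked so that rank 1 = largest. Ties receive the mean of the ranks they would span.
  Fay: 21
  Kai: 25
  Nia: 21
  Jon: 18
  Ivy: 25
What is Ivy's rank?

1.5

Sorted (descending): 25, 25, 21, 21, 18
The 2 values of 25 occupy positions 1–2 → average rank (1+2)/2 = 1.5.
The 2 values of 21 occupy positions 3–4 → average rank (3+4)/2 = 3.5.
Ivy has value 25 → rank 1.5.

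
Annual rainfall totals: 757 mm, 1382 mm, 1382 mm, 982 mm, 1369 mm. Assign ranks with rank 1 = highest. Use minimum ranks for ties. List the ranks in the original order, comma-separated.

Sorted (descending): 1382, 1382, 1369, 982, 757
The 2 values of 1382 occupy positions 1–2 → each gets rank 1.

5, 1, 1, 4, 3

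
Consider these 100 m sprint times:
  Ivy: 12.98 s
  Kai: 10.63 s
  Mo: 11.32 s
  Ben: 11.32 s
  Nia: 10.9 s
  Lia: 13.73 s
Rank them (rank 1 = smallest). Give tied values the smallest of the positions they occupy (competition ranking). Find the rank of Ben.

3

Sorted (ascending): 10.63, 10.9, 11.32, 11.32, 12.98, 13.73
The 2 values of 11.32 occupy positions 3–4 → each gets rank 3.
Ben has value 11.32 s → rank 3.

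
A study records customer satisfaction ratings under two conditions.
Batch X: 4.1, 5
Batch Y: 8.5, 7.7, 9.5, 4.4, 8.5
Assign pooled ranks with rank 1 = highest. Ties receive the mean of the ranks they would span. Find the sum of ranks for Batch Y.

16

Sorted (descending): 9.5, 8.5, 8.5, 7.7, 5, 4.4, 4.1
The 2 values of 8.5 occupy positions 2–3 → average rank (2+3)/2 = 2.5.
Batch Y values → pooled ranks: 8.5→2.5, 7.7→4, 9.5→1, 4.4→6, 8.5→2.5
Rank sum = 2.5 + 4 + 1 + 6 + 2.5 = 16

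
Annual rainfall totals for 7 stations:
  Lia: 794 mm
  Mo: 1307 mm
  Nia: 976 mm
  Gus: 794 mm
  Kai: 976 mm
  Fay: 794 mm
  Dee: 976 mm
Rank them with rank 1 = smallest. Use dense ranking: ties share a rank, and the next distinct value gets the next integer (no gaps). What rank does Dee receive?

2

Sorted (ascending): 794, 794, 794, 976, 976, 976, 1307
The 3 values of 794 share dense rank 1.
The 3 values of 976 share dense rank 2.
Remaining distinct values take the next consecutive integers.
Dee has value 976 mm → rank 2.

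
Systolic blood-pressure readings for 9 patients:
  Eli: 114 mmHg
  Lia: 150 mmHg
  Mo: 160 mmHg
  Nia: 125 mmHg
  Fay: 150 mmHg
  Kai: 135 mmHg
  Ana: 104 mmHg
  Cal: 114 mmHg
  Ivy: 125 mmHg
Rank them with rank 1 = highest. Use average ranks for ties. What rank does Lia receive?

Sorted (descending): 160, 150, 150, 135, 125, 125, 114, 114, 104
The 2 values of 150 occupy positions 2–3 → average rank (2+3)/2 = 2.5.
The 2 values of 125 occupy positions 5–6 → average rank (5+6)/2 = 5.5.
The 2 values of 114 occupy positions 7–8 → average rank (7+8)/2 = 7.5.
Lia has value 150 mmHg → rank 2.5.

2.5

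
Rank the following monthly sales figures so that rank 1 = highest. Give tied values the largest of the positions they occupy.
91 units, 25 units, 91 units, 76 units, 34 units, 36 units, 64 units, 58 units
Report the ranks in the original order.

2, 8, 2, 3, 7, 6, 4, 5

Sorted (descending): 91, 91, 76, 64, 58, 36, 34, 25
The 2 values of 91 occupy positions 1–2 → each gets rank 2.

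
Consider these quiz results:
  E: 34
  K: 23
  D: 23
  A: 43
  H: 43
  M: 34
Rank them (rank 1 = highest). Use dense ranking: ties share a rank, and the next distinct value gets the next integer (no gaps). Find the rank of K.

3

Sorted (descending): 43, 43, 34, 34, 23, 23
The 2 values of 43 share dense rank 1.
The 2 values of 34 share dense rank 2.
The 2 values of 23 share dense rank 3.
K has value 23 → rank 3.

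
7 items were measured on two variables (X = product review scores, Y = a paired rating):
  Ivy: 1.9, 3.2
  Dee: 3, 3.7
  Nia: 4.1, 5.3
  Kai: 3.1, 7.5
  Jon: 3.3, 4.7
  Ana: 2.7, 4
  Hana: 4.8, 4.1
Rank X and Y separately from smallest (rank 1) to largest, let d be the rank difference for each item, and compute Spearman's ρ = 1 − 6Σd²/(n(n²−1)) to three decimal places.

Ranks of variable 1: 1, 3, 6, 4, 5, 2, 7
Ranks of variable 2: 1, 2, 6, 7, 5, 3, 4
d = r₁ − r₂: 0, 1, 0, -3, 0, -1, 3
d²: 0, 1, 0, 9, 0, 1, 9; Σd² = 20
ρ = 1 − 6·20/(7·48) = 1 − 120/336 = 0.643

0.643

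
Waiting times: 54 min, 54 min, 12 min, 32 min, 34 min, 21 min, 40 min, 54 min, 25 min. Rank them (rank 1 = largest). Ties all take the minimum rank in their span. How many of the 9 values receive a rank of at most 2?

3

Sorted (descending): 54, 54, 54, 40, 34, 32, 25, 21, 12
The 3 values of 54 occupy positions 1–3 → each gets rank 1.
Ranks ≤ 2: {1, 1, 1} → 3 values.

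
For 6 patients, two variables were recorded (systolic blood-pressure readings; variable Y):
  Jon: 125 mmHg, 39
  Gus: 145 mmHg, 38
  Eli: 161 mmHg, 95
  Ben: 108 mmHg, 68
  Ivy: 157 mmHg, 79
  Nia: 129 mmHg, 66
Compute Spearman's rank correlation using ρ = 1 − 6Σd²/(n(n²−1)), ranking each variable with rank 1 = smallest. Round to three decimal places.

0.486

Ranks of variable 1: 2, 4, 6, 1, 5, 3
Ranks of variable 2: 2, 1, 6, 4, 5, 3
d = r₁ − r₂: 0, 3, 0, -3, 0, 0
d²: 0, 9, 0, 9, 0, 0; Σd² = 18
ρ = 1 − 6·18/(6·35) = 1 − 108/210 = 0.486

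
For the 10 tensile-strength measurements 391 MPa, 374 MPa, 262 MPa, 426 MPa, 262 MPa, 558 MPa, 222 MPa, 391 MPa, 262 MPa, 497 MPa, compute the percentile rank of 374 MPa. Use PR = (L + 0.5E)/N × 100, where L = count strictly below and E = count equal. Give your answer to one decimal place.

45.0

N = 10.
Strictly below 374: 4. Equal to 374: 1.
PR = (4 + 0.5·1)/10 × 100 = 45.0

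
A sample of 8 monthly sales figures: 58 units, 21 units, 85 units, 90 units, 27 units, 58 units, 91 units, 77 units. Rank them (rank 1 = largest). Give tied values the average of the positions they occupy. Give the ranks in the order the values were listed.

5.5, 8, 3, 2, 7, 5.5, 1, 4

Sorted (descending): 91, 90, 85, 77, 58, 58, 27, 21
The 2 values of 58 occupy positions 5–6 → average rank (5+6)/2 = 5.5.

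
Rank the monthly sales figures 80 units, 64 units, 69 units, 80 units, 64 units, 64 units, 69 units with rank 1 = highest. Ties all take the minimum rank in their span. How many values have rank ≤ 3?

Sorted (descending): 80, 80, 69, 69, 64, 64, 64
The 2 values of 80 occupy positions 1–2 → each gets rank 1.
The 2 values of 69 occupy positions 3–4 → each gets rank 3.
The 3 values of 64 occupy positions 5–7 → each gets rank 5.
Ranks ≤ 3: {1, 1, 3, 3} → 4 values.

4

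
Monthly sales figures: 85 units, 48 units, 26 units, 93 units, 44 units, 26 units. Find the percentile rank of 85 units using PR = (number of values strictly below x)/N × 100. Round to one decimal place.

66.7

N = 6.
Strictly below 85: 4. Equal to 85: 1.
PR = 4/6 × 100 = 66.7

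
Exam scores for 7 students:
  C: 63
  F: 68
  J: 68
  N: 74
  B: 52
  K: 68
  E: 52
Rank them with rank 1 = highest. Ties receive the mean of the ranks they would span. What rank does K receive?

Sorted (descending): 74, 68, 68, 68, 63, 52, 52
The 3 values of 68 occupy positions 2–4 → average rank 3.
The 2 values of 52 occupy positions 6–7 → average rank (6+7)/2 = 6.5.
K has value 68 → rank 3.

3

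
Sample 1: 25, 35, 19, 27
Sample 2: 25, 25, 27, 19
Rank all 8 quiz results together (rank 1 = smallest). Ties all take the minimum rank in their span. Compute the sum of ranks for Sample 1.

18

Sorted (ascending): 19, 19, 25, 25, 25, 27, 27, 35
The 2 values of 19 occupy positions 1–2 → each gets rank 1.
The 3 values of 25 occupy positions 3–5 → each gets rank 3.
The 2 values of 27 occupy positions 6–7 → each gets rank 6.
Sample 1 values → pooled ranks: 25→3, 35→8, 19→1, 27→6
Rank sum = 3 + 8 + 1 + 6 = 18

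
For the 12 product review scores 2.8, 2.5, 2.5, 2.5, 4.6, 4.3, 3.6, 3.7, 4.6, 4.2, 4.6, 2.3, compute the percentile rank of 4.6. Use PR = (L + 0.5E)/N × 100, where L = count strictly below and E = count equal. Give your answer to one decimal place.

N = 12.
Strictly below 4.6: 9. Equal to 4.6: 3.
PR = (9 + 0.5·3)/12 × 100 = 87.5

87.5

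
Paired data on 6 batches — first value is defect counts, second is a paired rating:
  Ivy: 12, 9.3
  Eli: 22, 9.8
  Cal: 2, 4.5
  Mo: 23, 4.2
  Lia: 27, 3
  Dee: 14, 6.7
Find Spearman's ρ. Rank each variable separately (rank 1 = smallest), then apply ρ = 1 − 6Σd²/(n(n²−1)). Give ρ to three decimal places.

-0.486

Ranks of variable 1: 2, 4, 1, 5, 6, 3
Ranks of variable 2: 5, 6, 3, 2, 1, 4
d = r₁ − r₂: -3, -2, -2, 3, 5, -1
d²: 9, 4, 4, 9, 25, 1; Σd² = 52
ρ = 1 − 6·52/(6·35) = 1 − 312/210 = -0.486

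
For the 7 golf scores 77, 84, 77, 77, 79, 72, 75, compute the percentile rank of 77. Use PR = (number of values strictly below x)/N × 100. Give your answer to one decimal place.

28.6

N = 7.
Strictly below 77: 2. Equal to 77: 3.
PR = 2/7 × 100 = 28.6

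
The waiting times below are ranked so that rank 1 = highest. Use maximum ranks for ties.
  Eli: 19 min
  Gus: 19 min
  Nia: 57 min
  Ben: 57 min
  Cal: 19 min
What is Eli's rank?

Sorted (descending): 57, 57, 19, 19, 19
The 2 values of 57 occupy positions 1–2 → each gets rank 2.
The 3 values of 19 occupy positions 3–5 → each gets rank 5.
Eli has value 19 min → rank 5.

5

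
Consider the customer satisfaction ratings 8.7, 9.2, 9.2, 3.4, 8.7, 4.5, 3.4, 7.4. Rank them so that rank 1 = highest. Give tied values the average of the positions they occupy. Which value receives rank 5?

7.4

Sorted (descending): 9.2, 9.2, 8.7, 8.7, 7.4, 4.5, 3.4, 3.4
The 2 values of 9.2 occupy positions 1–2 → average rank (1+2)/2 = 1.5.
The 2 values of 8.7 occupy positions 3–4 → average rank (3+4)/2 = 3.5.
The 2 values of 3.4 occupy positions 7–8 → average rank (7+8)/2 = 7.5.
Rank 5 → value 7.4.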